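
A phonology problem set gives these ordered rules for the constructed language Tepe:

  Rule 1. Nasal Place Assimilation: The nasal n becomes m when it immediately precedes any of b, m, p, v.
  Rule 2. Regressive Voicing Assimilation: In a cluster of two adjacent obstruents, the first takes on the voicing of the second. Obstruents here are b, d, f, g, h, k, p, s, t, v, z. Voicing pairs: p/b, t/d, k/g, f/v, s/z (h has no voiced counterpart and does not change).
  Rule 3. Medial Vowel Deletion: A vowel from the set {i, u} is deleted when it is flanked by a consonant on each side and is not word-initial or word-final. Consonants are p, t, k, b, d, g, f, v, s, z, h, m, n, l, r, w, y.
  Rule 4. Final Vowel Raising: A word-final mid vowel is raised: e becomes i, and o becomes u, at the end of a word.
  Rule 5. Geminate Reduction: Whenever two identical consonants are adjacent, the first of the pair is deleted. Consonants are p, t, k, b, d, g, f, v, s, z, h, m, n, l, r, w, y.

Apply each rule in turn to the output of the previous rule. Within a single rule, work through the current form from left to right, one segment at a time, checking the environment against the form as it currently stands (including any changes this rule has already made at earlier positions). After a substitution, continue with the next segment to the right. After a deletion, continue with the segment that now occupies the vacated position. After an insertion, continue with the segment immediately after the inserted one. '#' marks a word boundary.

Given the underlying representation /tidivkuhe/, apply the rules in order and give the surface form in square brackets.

[tdfkhi]

Rule 1 Nasal Place Assimilation: no change — [tidivkuhe]
Rule 2 Regressive Voicing Assimilation: [tidivkuhe] → [tidifkuhe]
Rule 3 Medial Vowel Deletion: [tidifkuhe] → [tdfkhe]
Rule 4 Final Vowel Raising: [tdfkhe] → [tdfkhi]
Rule 5 Geminate Reduction: no change — [tdfkhi]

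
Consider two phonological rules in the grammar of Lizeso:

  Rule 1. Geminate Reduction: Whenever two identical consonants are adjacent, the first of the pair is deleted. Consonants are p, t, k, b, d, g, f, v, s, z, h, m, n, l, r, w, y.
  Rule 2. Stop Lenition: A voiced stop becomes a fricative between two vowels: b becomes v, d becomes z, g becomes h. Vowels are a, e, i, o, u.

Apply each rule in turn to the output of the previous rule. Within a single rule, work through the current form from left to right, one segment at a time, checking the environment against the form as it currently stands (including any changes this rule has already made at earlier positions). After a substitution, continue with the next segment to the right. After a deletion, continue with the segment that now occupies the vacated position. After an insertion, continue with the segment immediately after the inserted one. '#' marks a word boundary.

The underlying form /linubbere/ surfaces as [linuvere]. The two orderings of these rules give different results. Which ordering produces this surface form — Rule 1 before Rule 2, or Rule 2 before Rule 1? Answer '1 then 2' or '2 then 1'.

1 then 2

Order 1 then 2:
  1 Geminate Reduction: [linubbere] → [linubere]
  2 Stop Lenition: [linubere] → [linuvere]
  result: [linuvere]
Order 2 then 1:
  2 Stop Lenition: no change — [linubbere]
  1 Geminate Reduction: [linubbere] → [linubere]
  result: [linubere]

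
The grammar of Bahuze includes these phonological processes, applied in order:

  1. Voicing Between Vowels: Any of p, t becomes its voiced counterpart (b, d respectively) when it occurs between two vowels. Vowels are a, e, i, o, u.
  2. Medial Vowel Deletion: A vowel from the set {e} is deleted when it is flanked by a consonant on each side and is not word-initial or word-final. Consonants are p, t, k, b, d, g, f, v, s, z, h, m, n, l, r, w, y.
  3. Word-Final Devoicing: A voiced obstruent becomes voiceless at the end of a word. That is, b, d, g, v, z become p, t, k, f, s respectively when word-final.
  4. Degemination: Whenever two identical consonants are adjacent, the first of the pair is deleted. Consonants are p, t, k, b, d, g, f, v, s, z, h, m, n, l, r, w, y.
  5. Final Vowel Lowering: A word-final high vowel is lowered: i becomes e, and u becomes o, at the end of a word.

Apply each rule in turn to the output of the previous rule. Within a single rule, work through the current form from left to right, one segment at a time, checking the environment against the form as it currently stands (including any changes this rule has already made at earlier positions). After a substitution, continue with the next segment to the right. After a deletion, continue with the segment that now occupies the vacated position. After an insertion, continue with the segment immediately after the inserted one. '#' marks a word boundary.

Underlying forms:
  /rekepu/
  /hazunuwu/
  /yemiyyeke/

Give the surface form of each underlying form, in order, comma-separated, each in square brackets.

/rekepu/:
  1 Voicing Between Vowels: [rekepu] → [rekebu]
  2 Medial Vowel Deletion: [rekebu] → [rkbu]
  3 Word-Final Devoicing: no change — [rkbu]
  4 Degemination: no change — [rkbu]
  5 Final Vowel Lowering: [rkbu] → [rkbo]
/hazunuwu/:
  1 Voicing Between Vowels: no change — [hazunuwu]
  2 Medial Vowel Deletion: no change — [hazunuwu]
  3 Word-Final Devoicing: no change — [hazunuwu]
  4 Degemination: no change — [hazunuwu]
  5 Final Vowel Lowering: [hazunuwu] → [hazunuwo]
/yemiyyeke/:
  1 Voicing Between Vowels: no change — [yemiyyeke]
  2 Medial Vowel Deletion: [yemiyyeke] → [ymiyyke]
  3 Word-Final Devoicing: no change — [ymiyyke]
  4 Degemination: [ymiyyke] → [ymiyke]
  5 Final Vowel Lowering: no change — [ymiyke]

[rkbo], [hazunuwo], [ymiyke]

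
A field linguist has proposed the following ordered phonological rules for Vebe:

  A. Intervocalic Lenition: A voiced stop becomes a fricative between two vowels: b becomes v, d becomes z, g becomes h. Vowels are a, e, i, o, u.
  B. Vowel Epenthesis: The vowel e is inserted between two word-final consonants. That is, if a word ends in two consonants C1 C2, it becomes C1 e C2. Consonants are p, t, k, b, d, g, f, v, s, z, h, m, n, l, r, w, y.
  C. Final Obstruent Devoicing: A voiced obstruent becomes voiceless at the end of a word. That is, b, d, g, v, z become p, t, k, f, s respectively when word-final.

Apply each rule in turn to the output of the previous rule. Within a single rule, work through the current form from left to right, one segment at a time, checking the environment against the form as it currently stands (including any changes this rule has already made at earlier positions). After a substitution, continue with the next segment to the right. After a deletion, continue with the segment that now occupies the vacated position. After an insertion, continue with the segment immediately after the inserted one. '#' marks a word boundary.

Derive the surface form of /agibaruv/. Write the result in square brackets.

[ahivaruf]

A Intervocalic Lenition: [agibaruv] → [ahivaruv]
B Vowel Epenthesis: no change — [ahivaruv]
C Final Obstruent Devoicing: [ahivaruv] → [ahivaruf]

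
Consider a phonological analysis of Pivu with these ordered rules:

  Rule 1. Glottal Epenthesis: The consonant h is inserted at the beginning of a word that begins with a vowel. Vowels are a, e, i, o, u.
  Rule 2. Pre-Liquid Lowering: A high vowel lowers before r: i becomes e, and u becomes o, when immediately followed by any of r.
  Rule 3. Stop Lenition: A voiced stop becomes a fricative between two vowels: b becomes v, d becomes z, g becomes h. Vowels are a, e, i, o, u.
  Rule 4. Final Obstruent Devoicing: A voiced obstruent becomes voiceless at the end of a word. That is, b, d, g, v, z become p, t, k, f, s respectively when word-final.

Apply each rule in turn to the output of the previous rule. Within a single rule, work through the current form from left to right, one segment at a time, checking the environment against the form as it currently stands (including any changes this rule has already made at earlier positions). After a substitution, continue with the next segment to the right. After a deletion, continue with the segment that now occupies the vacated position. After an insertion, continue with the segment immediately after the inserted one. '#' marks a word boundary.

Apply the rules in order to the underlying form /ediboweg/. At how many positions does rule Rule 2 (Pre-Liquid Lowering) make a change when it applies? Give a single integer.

Rule 1 Glottal Epenthesis: [ediboweg] → [hediboweg]
Rule 2 Pre-Liquid Lowering: no change — [hediboweg]
Rule 3 Stop Lenition: [hediboweg] → [hezivoweg]
Rule 4 Final Obstruent Devoicing: [hezivoweg] → [hezivowek]
Rule Rule 2 changed 0 position(s).

0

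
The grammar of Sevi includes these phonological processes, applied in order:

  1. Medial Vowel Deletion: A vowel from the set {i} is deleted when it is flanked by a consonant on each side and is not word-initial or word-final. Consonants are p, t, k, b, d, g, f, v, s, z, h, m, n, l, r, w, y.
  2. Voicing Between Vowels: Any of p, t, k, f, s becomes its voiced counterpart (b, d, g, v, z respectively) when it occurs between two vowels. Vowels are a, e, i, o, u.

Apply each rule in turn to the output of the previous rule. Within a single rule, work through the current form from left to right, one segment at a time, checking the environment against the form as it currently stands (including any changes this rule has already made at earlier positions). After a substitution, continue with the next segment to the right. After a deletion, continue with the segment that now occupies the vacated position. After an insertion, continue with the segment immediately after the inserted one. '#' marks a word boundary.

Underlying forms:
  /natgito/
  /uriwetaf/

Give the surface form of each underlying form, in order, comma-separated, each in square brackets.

/natgito/:
  1 Medial Vowel Deletion: [natgito] → [natgto]
  2 Voicing Between Vowels: no change — [natgto]
/uriwetaf/:
  1 Medial Vowel Deletion: [uriwetaf] → [urwetaf]
  2 Voicing Between Vowels: [urwetaf] → [urwedaf]

[natgto], [urwedaf]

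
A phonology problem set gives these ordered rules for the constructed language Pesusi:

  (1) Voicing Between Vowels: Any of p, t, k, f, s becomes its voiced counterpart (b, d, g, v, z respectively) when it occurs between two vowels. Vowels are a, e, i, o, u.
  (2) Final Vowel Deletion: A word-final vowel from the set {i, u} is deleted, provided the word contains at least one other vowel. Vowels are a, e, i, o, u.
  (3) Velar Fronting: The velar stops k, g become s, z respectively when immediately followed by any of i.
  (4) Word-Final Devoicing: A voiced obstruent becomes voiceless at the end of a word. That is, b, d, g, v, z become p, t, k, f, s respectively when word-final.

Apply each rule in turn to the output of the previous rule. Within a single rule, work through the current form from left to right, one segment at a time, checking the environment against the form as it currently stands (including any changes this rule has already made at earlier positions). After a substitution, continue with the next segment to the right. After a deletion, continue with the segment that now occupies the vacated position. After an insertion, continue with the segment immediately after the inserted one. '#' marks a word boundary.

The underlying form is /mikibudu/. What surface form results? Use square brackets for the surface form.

[mizibut]

(1) Voicing Between Vowels: [mikibudu] → [migibudu]
(2) Final Vowel Deletion: [migibudu] → [migibud]
(3) Velar Fronting: [migibud] → [mizibud]
(4) Word-Final Devoicing: [mizibud] → [mizibut]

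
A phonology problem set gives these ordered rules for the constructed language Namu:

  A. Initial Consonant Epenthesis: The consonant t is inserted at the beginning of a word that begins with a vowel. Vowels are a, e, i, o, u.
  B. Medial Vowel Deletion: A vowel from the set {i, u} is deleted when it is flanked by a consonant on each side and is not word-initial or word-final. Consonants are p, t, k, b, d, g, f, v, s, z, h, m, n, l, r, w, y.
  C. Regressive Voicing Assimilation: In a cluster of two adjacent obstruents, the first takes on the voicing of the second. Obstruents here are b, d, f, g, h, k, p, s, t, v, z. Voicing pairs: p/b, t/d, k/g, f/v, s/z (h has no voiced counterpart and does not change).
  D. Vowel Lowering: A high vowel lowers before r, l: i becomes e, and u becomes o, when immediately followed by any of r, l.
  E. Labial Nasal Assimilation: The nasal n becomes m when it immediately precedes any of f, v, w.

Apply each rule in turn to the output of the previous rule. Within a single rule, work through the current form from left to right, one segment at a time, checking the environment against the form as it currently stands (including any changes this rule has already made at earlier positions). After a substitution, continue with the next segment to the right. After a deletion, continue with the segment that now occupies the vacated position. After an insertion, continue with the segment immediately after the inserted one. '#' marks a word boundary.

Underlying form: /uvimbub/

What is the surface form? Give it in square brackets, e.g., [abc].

[dvmbb]

A Initial Consonant Epenthesis: [uvimbub] → [tuvimbub]
B Medial Vowel Deletion: [tuvimbub] → [tvmbb]
C Regressive Voicing Assimilation: [tvmbb] → [dvmbb]
D Vowel Lowering: no change — [dvmbb]
E Labial Nasal Assimilation: no change — [dvmbb]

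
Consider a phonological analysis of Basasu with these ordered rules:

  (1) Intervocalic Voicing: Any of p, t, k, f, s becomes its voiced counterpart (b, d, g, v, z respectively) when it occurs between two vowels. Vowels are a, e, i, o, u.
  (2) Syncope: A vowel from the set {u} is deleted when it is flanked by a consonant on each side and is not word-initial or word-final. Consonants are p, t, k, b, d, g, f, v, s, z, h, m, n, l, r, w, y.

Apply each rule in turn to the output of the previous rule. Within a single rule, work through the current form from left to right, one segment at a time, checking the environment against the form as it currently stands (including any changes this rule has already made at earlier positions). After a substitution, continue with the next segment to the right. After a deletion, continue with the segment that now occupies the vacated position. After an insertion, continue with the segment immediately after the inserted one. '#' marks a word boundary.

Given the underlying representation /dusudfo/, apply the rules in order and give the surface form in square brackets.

(1) Intervocalic Voicing: [dusudfo] → [duzudfo]
(2) Syncope: [duzudfo] → [dzdfo]

[dzdfo]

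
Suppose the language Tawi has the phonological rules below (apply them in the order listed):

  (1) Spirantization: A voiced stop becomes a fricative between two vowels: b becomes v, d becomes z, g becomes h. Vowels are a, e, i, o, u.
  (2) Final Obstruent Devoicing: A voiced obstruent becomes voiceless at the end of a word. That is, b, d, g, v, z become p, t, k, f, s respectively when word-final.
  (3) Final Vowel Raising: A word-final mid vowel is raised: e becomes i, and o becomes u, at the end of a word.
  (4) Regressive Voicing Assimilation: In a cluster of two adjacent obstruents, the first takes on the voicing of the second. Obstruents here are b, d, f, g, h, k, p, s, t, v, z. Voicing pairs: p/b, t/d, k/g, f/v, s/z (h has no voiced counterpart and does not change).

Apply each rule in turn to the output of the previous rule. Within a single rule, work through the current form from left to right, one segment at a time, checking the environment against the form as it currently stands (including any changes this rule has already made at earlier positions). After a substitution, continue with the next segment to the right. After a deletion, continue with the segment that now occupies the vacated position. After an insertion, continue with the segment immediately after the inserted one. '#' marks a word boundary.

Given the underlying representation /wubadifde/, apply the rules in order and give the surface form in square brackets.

(1) Spirantization: [wubadifde] → [wuvazifde]
(2) Final Obstruent Devoicing: no change — [wuvazifde]
(3) Final Vowel Raising: [wuvazifde] → [wuvazifdi]
(4) Regressive Voicing Assimilation: [wuvazifdi] → [wuvazivdi]

[wuvazivdi]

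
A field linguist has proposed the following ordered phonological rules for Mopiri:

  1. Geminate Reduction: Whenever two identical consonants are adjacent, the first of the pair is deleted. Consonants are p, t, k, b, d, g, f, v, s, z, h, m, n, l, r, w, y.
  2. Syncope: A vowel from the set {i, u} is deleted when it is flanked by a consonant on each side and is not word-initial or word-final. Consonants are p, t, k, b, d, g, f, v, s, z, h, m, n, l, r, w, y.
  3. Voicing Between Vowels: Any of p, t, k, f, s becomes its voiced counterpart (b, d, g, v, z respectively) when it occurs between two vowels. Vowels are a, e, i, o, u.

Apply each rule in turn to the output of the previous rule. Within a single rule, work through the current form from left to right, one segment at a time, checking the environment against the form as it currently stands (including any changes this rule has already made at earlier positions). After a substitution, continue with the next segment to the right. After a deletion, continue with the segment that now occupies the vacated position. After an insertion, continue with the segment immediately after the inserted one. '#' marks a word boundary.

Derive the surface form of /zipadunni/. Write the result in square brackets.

1 Geminate Reduction: [zipadunni] → [zipaduni]
2 Syncope: [zipaduni] → [zpadni]
3 Voicing Between Vowels: no change — [zpadni]

[zpadni]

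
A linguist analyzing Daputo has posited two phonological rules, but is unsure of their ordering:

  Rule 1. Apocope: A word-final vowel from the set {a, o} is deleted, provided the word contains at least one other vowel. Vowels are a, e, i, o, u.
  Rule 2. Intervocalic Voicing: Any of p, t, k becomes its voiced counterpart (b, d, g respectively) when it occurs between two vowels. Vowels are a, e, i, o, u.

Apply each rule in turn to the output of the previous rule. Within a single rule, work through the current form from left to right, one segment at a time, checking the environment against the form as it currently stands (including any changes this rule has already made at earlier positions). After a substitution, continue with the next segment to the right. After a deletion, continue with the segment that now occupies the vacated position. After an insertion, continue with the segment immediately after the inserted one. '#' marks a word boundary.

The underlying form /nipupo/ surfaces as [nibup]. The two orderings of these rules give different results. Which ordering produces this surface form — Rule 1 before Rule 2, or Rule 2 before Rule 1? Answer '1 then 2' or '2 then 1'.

Order 1 then 2:
  1 Apocope: [nipupo] → [nipup]
  2 Intervocalic Voicing: [nipup] → [nibup]
  result: [nibup]
Order 2 then 1:
  2 Intervocalic Voicing: [nipupo] → [nibubo]
  1 Apocope: [nibubo] → [nibub]
  result: [nibub]

1 then 2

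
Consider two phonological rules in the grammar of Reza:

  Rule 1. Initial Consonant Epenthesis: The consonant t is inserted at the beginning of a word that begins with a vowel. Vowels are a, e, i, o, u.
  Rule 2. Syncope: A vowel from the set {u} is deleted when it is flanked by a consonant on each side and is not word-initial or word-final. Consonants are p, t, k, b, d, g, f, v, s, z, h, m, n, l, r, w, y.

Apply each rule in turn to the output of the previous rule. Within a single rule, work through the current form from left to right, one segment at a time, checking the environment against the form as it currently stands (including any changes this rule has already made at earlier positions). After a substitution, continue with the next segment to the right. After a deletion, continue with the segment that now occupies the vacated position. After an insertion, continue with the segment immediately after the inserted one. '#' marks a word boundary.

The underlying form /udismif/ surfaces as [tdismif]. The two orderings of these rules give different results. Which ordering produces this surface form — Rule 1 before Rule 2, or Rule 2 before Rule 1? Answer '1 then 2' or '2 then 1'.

Order 1 then 2:
  1 Initial Consonant Epenthesis: [udismif] → [tudismif]
  2 Syncope: [tudismif] → [tdismif]
  result: [tdismif]
Order 2 then 1:
  2 Syncope: no change — [udismif]
  1 Initial Consonant Epenthesis: [udismif] → [tudismif]
  result: [tudismif]

1 then 2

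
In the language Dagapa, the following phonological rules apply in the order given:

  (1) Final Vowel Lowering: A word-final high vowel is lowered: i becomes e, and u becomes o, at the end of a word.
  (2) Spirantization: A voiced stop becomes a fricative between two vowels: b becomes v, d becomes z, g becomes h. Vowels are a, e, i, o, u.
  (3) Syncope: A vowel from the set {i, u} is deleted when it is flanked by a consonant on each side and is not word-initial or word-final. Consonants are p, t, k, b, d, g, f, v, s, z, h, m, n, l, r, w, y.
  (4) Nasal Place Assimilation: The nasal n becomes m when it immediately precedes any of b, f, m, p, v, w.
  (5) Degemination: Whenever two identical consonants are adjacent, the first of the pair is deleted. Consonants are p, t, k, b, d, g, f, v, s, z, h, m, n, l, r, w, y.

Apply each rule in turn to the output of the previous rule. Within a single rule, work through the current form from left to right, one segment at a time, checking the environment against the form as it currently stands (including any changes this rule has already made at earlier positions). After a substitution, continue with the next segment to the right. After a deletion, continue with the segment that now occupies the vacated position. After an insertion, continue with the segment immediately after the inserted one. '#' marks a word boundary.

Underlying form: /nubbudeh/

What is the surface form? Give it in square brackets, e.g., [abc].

(1) Final Vowel Lowering: no change — [nubbudeh]
(2) Spirantization: [nubbudeh] → [nubbuzeh]
(3) Syncope: [nubbuzeh] → [nbbzeh]
(4) Nasal Place Assimilation: [nbbzeh] → [mbbzeh]
(5) Degemination: [mbbzeh] → [mbzeh]

[mbzeh]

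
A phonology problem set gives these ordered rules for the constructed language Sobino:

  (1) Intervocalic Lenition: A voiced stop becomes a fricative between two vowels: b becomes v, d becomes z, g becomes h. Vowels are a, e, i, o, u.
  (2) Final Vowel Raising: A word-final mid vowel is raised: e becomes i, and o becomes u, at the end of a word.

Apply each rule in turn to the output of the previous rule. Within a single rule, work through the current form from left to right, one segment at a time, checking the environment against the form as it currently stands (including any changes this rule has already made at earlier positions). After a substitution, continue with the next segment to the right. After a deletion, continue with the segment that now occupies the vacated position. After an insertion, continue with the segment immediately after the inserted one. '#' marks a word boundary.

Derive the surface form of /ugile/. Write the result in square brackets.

[uhili]

(1) Intervocalic Lenition: [ugile] → [uhile]
(2) Final Vowel Raising: [uhile] → [uhili]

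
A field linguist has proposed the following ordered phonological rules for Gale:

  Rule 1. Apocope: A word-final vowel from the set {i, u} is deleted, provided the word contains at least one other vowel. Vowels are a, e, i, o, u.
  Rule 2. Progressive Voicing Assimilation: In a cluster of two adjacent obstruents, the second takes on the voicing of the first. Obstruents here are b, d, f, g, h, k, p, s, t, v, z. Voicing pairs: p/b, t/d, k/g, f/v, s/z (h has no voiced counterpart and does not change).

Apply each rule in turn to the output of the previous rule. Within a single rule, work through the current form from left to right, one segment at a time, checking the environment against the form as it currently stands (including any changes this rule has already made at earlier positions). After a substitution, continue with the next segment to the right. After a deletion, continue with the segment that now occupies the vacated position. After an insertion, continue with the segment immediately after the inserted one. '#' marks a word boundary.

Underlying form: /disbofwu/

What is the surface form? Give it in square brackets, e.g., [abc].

[dispofw]

Rule 1 Apocope: [disbofwu] → [disbofw]
Rule 2 Progressive Voicing Assimilation: [disbofw] → [dispofw]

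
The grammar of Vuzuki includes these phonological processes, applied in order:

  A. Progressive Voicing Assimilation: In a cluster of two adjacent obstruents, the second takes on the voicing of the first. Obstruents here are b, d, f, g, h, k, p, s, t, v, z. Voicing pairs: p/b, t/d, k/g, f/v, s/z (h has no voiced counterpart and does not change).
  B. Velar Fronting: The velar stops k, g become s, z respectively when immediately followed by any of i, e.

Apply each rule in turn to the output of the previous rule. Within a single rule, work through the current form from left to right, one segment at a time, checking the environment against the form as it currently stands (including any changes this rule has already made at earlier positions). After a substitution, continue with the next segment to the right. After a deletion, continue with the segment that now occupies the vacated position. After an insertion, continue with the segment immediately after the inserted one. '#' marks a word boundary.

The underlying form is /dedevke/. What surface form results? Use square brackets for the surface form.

A Progressive Voicing Assimilation: [dedevke] → [dedevge]
B Velar Fronting: [dedevge] → [dedevze]

[dedevze]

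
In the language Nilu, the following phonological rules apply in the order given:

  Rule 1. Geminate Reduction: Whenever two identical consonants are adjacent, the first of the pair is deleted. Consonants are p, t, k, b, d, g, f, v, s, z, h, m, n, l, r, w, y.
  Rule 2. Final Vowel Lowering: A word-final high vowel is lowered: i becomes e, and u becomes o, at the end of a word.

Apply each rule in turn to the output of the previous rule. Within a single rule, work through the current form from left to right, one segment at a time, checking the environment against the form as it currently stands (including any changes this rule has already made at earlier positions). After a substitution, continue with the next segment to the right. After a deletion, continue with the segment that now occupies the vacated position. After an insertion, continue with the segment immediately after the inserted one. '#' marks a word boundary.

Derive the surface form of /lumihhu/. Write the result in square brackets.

Rule 1 Geminate Reduction: [lumihhu] → [lumihu]
Rule 2 Final Vowel Lowering: [lumihu] → [lumiho]

[lumiho]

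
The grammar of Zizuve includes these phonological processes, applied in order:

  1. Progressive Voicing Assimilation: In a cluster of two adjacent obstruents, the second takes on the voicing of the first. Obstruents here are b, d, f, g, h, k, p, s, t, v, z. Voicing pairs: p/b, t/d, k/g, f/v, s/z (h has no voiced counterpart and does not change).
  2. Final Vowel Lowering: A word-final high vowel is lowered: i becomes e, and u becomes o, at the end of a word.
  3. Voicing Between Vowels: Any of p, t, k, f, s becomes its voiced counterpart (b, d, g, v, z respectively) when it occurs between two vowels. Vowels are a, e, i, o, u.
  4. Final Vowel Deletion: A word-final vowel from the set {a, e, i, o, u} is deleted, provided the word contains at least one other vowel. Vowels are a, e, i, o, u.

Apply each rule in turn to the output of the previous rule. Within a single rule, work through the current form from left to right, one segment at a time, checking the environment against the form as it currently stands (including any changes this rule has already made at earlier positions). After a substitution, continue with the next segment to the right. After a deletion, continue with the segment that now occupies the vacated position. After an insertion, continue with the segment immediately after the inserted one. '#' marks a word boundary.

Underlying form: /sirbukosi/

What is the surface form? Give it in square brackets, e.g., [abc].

[sirbugoz]

1 Progressive Voicing Assimilation: no change — [sirbukosi]
2 Final Vowel Lowering: [sirbukosi] → [sirbukose]
3 Voicing Between Vowels: [sirbukose] → [sirbugoze]
4 Final Vowel Deletion: [sirbugoze] → [sirbugoz]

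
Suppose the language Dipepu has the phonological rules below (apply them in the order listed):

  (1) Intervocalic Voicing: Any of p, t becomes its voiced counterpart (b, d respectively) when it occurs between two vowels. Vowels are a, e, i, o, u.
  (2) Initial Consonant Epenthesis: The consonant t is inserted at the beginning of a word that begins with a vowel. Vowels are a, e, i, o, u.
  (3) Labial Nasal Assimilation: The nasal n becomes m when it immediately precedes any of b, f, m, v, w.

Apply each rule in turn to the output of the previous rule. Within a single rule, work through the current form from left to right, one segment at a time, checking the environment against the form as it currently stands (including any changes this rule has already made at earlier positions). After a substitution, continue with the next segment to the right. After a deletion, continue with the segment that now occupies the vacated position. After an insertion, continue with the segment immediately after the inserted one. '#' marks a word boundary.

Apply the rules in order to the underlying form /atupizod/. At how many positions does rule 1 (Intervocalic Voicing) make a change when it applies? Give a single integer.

2

(1) Intervocalic Voicing: [atupizod] → [adubizod]
(2) Initial Consonant Epenthesis: [adubizod] → [tadubizod]
(3) Labial Nasal Assimilation: no change — [tadubizod]
Rule 1 changed 2 position(s).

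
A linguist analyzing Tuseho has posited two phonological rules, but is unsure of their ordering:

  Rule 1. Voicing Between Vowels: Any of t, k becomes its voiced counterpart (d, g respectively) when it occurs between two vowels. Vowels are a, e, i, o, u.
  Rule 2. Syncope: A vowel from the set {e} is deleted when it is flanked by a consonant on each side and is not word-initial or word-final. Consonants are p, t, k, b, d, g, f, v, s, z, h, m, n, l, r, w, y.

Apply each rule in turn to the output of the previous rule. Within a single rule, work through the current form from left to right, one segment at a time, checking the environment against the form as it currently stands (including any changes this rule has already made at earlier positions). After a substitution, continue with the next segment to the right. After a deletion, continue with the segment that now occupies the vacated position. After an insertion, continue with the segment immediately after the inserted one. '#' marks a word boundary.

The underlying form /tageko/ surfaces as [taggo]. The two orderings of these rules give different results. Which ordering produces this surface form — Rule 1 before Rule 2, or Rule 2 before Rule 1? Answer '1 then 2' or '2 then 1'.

1 then 2

Order 1 then 2:
  1 Voicing Between Vowels: [tageko] → [tagego]
  2 Syncope: [tagego] → [taggo]
  result: [taggo]
Order 2 then 1:
  2 Syncope: [tageko] → [tagko]
  1 Voicing Between Vowels: no change — [tagko]
  result: [tagko]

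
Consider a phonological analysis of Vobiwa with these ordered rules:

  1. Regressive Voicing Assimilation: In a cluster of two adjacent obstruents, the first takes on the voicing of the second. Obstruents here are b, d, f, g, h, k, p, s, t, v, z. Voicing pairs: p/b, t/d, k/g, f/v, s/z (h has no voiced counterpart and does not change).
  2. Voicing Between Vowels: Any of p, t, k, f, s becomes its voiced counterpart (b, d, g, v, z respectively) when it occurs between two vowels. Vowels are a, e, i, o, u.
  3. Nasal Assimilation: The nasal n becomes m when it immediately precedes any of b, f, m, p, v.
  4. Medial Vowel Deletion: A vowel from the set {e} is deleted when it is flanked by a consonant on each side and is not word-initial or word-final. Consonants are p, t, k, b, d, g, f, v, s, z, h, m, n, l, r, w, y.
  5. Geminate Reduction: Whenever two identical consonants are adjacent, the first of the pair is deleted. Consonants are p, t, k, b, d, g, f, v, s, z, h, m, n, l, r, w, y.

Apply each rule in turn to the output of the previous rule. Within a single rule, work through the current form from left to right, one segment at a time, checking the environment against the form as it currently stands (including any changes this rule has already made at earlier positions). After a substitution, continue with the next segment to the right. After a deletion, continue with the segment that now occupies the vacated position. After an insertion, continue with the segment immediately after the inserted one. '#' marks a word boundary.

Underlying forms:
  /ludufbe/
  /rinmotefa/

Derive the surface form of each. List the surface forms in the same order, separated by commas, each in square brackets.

[luduvbe], [rimodva]

/ludufbe/:
  1 Regressive Voicing Assimilation: [ludufbe] → [luduvbe]
  2 Voicing Between Vowels: no change — [luduvbe]
  3 Nasal Assimilation: no change — [luduvbe]
  4 Medial Vowel Deletion: no change — [luduvbe]
  5 Geminate Reduction: no change — [luduvbe]
/rinmotefa/:
  1 Regressive Voicing Assimilation: no change — [rinmotefa]
  2 Voicing Between Vowels: [rinmotefa] → [rinmodeva]
  3 Nasal Assimilation: [rinmodeva] → [rimmodeva]
  4 Medial Vowel Deletion: [rimmodeva] → [rimmodva]
  5 Geminate Reduction: [rimmodva] → [rimodva]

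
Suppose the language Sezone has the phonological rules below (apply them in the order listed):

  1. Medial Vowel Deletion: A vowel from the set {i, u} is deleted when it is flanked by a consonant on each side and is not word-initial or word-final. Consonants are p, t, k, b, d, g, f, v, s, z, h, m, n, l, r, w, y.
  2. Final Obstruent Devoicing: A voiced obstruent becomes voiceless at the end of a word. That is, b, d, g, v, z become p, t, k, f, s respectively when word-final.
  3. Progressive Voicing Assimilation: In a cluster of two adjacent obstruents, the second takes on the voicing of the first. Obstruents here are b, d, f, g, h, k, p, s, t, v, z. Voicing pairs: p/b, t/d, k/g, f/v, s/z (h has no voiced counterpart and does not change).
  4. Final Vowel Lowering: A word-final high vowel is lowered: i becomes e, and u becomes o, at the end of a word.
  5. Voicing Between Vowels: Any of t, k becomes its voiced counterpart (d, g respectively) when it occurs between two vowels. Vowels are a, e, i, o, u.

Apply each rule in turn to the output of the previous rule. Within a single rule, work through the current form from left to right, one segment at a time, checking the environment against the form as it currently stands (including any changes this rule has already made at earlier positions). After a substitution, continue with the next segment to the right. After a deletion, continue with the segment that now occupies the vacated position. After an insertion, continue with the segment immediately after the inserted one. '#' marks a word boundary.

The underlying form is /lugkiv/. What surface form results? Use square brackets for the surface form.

1 Medial Vowel Deletion: [lugkiv] → [lgkv]
2 Final Obstruent Devoicing: [lgkv] → [lgkf]
3 Progressive Voicing Assimilation: [lgkf] → [lggv]
4 Final Vowel Lowering: no change — [lggv]
5 Voicing Between Vowels: no change — [lggv]

[lggv]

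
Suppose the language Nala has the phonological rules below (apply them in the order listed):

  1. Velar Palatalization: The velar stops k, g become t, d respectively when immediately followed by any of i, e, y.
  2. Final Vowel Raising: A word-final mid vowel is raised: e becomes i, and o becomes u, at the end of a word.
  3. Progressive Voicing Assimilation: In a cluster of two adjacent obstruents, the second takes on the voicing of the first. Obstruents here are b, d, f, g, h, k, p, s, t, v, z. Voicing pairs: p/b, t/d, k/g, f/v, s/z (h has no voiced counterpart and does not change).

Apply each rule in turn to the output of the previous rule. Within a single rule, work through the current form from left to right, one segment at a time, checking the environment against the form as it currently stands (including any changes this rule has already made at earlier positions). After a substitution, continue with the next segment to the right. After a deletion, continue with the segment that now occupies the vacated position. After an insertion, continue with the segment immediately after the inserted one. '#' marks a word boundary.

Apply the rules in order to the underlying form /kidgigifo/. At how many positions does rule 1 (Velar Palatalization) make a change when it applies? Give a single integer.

3

1 Velar Palatalization: [kidgigifo] → [tiddidifo]
2 Final Vowel Raising: [tiddidifo] → [tiddidifu]
3 Progressive Voicing Assimilation: no change — [tiddidifu]
Rule 1 changed 3 position(s).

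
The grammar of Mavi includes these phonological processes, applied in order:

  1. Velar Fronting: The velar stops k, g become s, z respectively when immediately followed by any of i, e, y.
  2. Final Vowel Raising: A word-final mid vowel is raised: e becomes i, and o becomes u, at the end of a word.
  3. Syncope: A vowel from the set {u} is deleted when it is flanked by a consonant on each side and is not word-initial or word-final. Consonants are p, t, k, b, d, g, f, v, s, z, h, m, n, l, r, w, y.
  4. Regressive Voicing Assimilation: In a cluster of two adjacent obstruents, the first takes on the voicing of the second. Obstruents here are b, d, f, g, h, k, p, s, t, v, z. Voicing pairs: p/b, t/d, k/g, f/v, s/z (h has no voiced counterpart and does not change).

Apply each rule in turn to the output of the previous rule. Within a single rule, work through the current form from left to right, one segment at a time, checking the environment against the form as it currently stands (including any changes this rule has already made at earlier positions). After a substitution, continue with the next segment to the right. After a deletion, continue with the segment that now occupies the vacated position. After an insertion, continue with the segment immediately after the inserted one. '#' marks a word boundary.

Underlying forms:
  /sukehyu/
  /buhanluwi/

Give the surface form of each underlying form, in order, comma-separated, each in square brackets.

/sukehyu/:
  1 Velar Fronting: [sukehyu] → [susehyu]
  2 Final Vowel Raising: no change — [susehyu]
  3 Syncope: [susehyu] → [ssehyu]
  4 Regressive Voicing Assimilation: no change — [ssehyu]
/buhanluwi/:
  1 Velar Fronting: no change — [buhanluwi]
  2 Final Vowel Raising: no change — [buhanluwi]
  3 Syncope: [buhanluwi] → [bhanlwi]
  4 Regressive Voicing Assimilation: [bhanlwi] → [phanlwi]

[ssehyu], [phanlwi]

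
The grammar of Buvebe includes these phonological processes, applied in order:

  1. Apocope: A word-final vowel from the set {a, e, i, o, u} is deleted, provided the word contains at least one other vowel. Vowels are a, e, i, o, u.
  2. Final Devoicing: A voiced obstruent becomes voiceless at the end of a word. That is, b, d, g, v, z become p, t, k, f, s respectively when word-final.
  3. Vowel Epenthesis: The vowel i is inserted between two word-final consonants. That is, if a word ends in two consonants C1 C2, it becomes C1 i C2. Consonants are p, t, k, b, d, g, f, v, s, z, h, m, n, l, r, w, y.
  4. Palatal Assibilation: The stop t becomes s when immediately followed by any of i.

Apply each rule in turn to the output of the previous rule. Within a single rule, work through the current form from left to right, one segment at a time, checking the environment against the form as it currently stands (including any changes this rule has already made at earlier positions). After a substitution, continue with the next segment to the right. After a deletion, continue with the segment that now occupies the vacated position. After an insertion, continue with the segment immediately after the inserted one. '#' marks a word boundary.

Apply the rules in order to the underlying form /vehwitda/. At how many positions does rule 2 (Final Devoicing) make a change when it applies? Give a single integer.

1 Apocope: [vehwitda] → [vehwitd]
2 Final Devoicing: [vehwitd] → [vehwitt]
3 Vowel Epenthesis: [vehwitt] → [vehwitit]
4 Palatal Assibilation: [vehwitit] → [vehwisit]
Rule 2 changed 1 position(s).

1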